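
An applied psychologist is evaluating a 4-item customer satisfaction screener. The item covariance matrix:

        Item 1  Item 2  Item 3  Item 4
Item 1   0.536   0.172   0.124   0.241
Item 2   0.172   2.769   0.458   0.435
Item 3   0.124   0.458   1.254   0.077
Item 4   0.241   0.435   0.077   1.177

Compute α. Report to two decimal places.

α = 0.46

Σσ²ᵢ = 0.536 + 2.769 + 1.254 + 1.177 = 5.736
Sum of the distinct covariances = 1.507
total variance = 5.736 + 2 × 1.507 = 8.750
α = (k/(k−1))·(1 − Σσ²ᵢ/total variance) = (4/3)·(1 − 5.736/8.750) = 0.46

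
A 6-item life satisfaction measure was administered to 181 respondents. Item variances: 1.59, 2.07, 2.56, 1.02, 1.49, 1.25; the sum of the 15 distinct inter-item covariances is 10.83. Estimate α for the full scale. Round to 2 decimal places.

ΣVar(i) = 1.59 + 2.07 + 2.56 + 1.02 + 1.49 + 1.25 = 9.98
Sum of distinct covariances = 10.83
σ²_T = ΣVar(i) + 2·Σcov = 9.98 + 2 × 10.83 = 31.64
α = (6/5)·(1 − 9.98/31.64) = 0.82

α = 0.82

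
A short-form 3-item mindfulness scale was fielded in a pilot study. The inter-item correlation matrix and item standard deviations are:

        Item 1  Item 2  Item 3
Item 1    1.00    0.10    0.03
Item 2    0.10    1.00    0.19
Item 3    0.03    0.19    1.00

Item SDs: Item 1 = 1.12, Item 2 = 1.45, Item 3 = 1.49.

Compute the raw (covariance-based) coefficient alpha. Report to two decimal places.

coefficient alpha = 0.27

Σσ²ᵢ = 1.12² + 1.45² + 1.49² = 5.5770
Covariances σ_ij = r_ij · s_i · s_j:
  σ(Item 1,Item 2) = 0.10 × 1.12 × 1.45 = 0.1624
  σ(Item 1,Item 3) = 0.03 × 1.12 × 1.49 = 0.0501
  σ(Item 2,Item 3) = 0.19 × 1.45 × 1.49 = 0.4105
σ²_T = Σσ²ᵢ + 2·Σσ_ij = 5.5770 + 2 × 0.6230 = 6.8230
α = (3/2)·(1 − 5.5770/6.8230) = 0.27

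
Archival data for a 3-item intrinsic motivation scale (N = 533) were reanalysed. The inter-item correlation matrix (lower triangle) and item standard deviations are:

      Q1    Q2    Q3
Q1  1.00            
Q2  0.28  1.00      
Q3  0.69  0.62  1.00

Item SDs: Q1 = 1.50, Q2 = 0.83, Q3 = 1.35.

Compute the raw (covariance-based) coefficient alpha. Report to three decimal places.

α = 0.759

Σσ²ᵢ = 1.50² + 0.83² + 1.35² = 4.7614
Covariances σ_ij = r_ij · s_i · s_j:
  σ(Q1,Q2) = 0.28 × 1.50 × 0.83 = 0.3486
  σ(Q1,Q3) = 0.69 × 1.50 × 1.35 = 1.3972
  σ(Q2,Q3) = 0.62 × 0.83 × 1.35 = 0.6947
σ²_T = Σσ²ᵢ + 2·Σσ_ij = 4.7614 + 2 × 2.4405 = 9.6424
α = (3/2)·(1 − 4.7614/9.6424) = 0.759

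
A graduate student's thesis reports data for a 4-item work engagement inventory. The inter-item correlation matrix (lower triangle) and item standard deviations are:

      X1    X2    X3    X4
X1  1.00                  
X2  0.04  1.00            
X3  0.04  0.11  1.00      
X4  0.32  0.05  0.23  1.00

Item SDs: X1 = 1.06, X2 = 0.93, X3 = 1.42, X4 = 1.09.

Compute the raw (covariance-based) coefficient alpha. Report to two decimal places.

α = 0.38

Σσ²ᵢ = 1.06² + 0.93² + 1.42² + 1.09² = 5.1930
Covariances σ_ij = r_ij · s_i · s_j:
  σ(X1,X2) = 0.04 × 1.06 × 0.93 = 0.0394
  σ(X1,X3) = 0.04 × 1.06 × 1.42 = 0.0602
  σ(X1,X4) = 0.32 × 1.06 × 1.09 = 0.3697
  σ(X2,X3) = 0.11 × 0.93 × 1.42 = 0.1453
  σ(X2,X4) = 0.05 × 0.93 × 1.09 = 0.0507
  σ(X3,X4) = 0.23 × 1.42 × 1.09 = 0.3560
σ²_T = Σσ²ᵢ + 2·Σσ_ij = 5.1930 + 2 × 1.0213 = 7.2356
α = (4/3)·(1 − 5.1930/7.2356) = 0.38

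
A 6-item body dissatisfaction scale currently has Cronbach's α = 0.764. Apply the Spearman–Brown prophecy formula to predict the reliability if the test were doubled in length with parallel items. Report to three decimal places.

predicted reliability = 0.866

Length factor m = 2
α' = m·α / (1 + (m−1)·α)
   = 2 × 0.764 / (1 + (2 − 1) × 0.764)
   = 1.5280 / 1.7640 = 0.866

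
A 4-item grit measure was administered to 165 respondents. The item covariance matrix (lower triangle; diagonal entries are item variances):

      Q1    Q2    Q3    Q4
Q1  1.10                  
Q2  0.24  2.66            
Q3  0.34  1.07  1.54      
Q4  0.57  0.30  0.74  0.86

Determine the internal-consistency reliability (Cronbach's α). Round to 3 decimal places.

Cronbach's α = 0.686

Σσᵢ² = 1.10 + 2.66 + 1.54 + 0.86 = 6.16
Σ_{i<j} σ_ij = 3.26
σ²_total = 6.16 + 2 × 3.26 = 12.68
α = (k/(k−1))·(1 − Σσᵢ²/σ²_total) = (4/3)·(1 − 6.16/12.68) = 0.686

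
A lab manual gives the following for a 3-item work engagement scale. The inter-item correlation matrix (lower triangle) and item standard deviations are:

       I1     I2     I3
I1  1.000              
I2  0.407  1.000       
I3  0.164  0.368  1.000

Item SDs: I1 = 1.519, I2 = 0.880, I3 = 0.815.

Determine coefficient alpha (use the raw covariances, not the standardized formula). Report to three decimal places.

coefficient alpha = 0.526

Σσ²ᵢ = 1.519² + 0.880² + 0.815² = 3.7460
Covariances σ_ij = r_ij · s_i · s_j:
  σ(I1,I2) = 0.407 × 1.519 × 0.880 = 0.5440
  σ(I1,I3) = 0.164 × 1.519 × 0.815 = 0.2030
  σ(I2,I3) = 0.368 × 0.880 × 0.815 = 0.2639
σ²_T = Σσ²ᵢ + 2·Σσ_ij = 3.7460 + 2 × 1.0109 = 5.7678
α = (3/2)·(1 − 3.7460/5.7678) = 0.526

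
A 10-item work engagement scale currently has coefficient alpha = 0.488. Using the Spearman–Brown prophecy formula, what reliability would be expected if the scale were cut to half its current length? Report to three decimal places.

predicted reliability = 0.323

Length factor m = 1/2
α' = m·α / (1 − (1−m)·α)
   = 1/2 × 0.488 / (1 − (1 − 1/2) × 0.488)
   = 0.2440 / 0.7560 = 0.323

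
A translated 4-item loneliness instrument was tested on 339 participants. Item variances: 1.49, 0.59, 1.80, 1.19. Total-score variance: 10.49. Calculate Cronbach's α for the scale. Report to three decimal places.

Cronbach's α = 0.689

sum of item variances = 1.49 + 0.59 + 1.80 + 1.19 = 5.07
α = (k/(k−1))·(1 − sum of item variances/total variance) = (4/3)·(1 − 5.07/10.49) = 0.689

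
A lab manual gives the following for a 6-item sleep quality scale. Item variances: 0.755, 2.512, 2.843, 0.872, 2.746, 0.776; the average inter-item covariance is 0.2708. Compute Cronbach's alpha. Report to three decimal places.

Cronbach's alpha = 0.523

Σσᵢ² = 0.755 + 2.512 + 2.843 + 0.872 + 2.746 + 0.776 = 10.504
Sum of the 15 distinct covariances = 15 × 0.2708 = 4.0620
total variance = Σσᵢ² + 2·Σcov = 10.504 + 2 × 4.0620 = 18.6280
α = (6/5)·(1 − 10.504/18.6280) = 0.523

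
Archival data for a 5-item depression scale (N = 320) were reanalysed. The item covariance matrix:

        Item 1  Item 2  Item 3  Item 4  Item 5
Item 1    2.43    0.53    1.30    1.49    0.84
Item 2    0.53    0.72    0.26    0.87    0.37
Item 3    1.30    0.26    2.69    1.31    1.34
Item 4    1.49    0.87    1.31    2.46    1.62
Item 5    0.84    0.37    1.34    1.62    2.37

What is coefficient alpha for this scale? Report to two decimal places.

coefficient alpha = 0.81

Σσᵢ² = 2.43 + 0.72 + 2.69 + 2.46 + 2.37 = 10.67
Sum of off-diagonal covariances = 9.93
σ²_T = 10.67 + 2 × 9.93 = 30.53
α = (k/(k−1))·(1 − Σσᵢ²/σ²_T) = (5/4)·(1 − 10.67/30.53) = 0.81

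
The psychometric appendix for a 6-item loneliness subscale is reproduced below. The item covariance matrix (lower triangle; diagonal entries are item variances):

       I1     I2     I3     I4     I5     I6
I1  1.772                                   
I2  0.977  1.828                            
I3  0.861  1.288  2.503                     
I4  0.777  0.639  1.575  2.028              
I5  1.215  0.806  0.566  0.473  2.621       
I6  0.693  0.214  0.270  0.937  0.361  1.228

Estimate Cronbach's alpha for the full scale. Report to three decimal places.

α = 0.793

Σσ²ᵢ = 1.772 + 1.828 + 2.503 + 2.028 + 2.621 + 1.228 = 11.980
Sum of off-diagonal covariances = 11.652
σ²_total = 11.980 + 2 × 11.652 = 35.284
α = (k/(k−1))·(1 − Σσ²ᵢ/σ²_total) = (6/5)·(1 − 11.980/35.284) = 0.793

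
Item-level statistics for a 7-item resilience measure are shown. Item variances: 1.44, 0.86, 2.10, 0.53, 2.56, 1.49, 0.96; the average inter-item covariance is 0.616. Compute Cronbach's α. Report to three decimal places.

sum of item variances = 1.44 + 0.86 + 2.10 + 0.53 + 2.56 + 1.49 + 0.96 = 9.94
Sum of the 21 distinct covariances = 21 × 0.616 = 12.936
σ²_total = sum of item variances + 2·Σcov = 9.94 + 2 × 12.936 = 35.812
α = (7/6)·(1 − 9.94/35.812) = 0.843

α = 0.843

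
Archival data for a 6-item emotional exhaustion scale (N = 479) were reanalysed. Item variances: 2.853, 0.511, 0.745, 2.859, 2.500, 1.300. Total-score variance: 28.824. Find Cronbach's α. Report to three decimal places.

α = 0.752

Σσ²ᵢ = 2.853 + 0.511 + 0.745 + 2.859 + 2.500 + 1.300 = 10.768
α = (k/(k−1))·(1 − Σσ²ᵢ/σ²_T) = (6/5)·(1 − 10.768/28.824) = 0.752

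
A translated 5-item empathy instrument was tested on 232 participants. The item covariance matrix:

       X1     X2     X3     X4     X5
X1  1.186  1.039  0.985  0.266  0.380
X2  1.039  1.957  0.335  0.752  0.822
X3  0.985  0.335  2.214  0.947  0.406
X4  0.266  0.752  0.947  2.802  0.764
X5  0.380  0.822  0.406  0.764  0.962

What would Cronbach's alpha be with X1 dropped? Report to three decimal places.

Cronbach's alpha = 0.672

Remaining items: X2, X3, X4, X5 (k = 4).
sum of item variances = 1.957 + 2.214 + 2.802 + 0.962 = 7.935
σ²_T = 7.935 + 2 × 4.026 = 15.987
α (item deleted) = (4/3)·(1 − 7.935/15.987) = 0.672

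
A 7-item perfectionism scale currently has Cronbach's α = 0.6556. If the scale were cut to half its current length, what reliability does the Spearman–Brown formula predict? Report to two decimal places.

predicted reliability = 0.49

Length factor m = 1/2
α' = m·α / (1 − (1−m)·α)
   = 1/2 × 0.6556 / (1 − (1 − 1/2) × 0.6556)
   = 0.3278 / 0.6722 = 0.49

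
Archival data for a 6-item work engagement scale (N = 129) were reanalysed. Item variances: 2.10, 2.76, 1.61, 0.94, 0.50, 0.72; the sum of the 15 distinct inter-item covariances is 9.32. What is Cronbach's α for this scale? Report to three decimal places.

sum of item variances = 2.10 + 2.76 + 1.61 + 0.94 + 0.50 + 0.72 = 8.63
Sum of distinct covariances = 9.32
σ²_total = sum of item variances + 2·Σcov = 8.63 + 2 × 9.32 = 27.27
α = (6/5)·(1 − 8.63/27.27) = 0.820

α = 0.820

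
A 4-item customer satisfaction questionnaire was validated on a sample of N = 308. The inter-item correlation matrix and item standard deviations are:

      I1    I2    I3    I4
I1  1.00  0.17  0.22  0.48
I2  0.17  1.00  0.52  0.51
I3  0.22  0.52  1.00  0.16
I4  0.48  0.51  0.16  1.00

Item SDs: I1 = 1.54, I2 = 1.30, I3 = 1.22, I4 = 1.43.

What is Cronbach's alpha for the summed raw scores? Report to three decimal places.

Σσ²ᵢ = 1.54² + 1.30² + 1.22² + 1.43² = 7.5949
Covariances σ_ij = r_ij · s_i · s_j:
  σ(I1,I2) = 0.17 × 1.54 × 1.30 = 0.3403
  σ(I1,I3) = 0.22 × 1.54 × 1.22 = 0.4133
  σ(I1,I4) = 0.48 × 1.54 × 1.43 = 1.0571
  σ(I2,I3) = 0.52 × 1.30 × 1.22 = 0.8247
  σ(I2,I4) = 0.51 × 1.30 × 1.43 = 0.9481
  σ(I3,I4) = 0.16 × 1.22 × 1.43 = 0.2791
σ²_T = Σσ²ᵢ + 2·Σσ_ij = 7.5949 + 2 × 3.8626 = 15.3201
α = (4/3)·(1 − 7.5949/15.3201) = 0.672

Cronbach's alpha = 0.672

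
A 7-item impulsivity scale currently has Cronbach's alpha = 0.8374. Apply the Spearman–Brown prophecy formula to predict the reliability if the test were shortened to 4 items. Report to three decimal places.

predicted reliability = 0.746

Length factor m = 4/7 = 0.5714
α' = m·α / (1 − (1−m)·α)
   = 4/7 × 0.8374 / (1 − (1 − 4/7) × 0.8374)
   = 0.4785 / 0.6411 = 0.746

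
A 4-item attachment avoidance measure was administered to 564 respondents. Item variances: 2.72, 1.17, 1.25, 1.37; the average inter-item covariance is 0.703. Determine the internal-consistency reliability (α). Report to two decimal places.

Σσᵢ² = 2.72 + 1.17 + 1.25 + 1.37 = 6.51
Sum of the 6 distinct covariances = 6 × 0.703 = 4.218
σ²_T = Σσᵢ² + 2·Σcov = 6.51 + 2 × 4.218 = 14.946
α = (4/3)·(1 − 6.51/14.946) = 0.75

α = 0.75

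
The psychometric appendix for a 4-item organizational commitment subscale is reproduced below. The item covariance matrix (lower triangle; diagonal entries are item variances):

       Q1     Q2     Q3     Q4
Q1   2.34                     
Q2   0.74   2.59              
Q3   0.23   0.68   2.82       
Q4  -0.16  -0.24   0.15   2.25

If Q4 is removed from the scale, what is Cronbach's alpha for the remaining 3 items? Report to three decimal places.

Remaining items: Q1, Q2, Q3 (k = 3).
Σσ²ᵢ = 2.34 + 2.59 + 2.82 = 7.75
total variance = 7.75 + 2 × 1.65 = 11.05
α (item deleted) = (3/2)·(1 − 7.75/11.05) = 0.448

α = 0.448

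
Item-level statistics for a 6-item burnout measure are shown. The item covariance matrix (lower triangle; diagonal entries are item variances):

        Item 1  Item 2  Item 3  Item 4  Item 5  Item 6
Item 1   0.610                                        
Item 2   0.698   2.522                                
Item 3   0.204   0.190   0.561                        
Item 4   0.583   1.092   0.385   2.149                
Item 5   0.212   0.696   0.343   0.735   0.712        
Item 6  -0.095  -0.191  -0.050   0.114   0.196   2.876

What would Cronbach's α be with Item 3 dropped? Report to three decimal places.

Remaining items: Item 1, Item 2, Item 4, Item 5, Item 6 (k = 5).
Σσ²ᵢ = 0.610 + 2.522 + 2.149 + 0.712 + 2.876 = 8.869
Var(T) = 8.869 + 2 × 4.040 = 16.949
α (item deleted) = (5/4)·(1 − 8.869/16.949) = 0.596

α = 0.596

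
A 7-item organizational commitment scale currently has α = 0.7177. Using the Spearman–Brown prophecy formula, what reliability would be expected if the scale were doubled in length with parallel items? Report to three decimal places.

Length factor m = 2
α' = m·α / (1 + (m−1)·α)
   = 2 × 0.7177 / (1 + (2 − 1) × 0.7177)
   = 1.4354 / 1.7177 = 0.836

predicted reliability = 0.836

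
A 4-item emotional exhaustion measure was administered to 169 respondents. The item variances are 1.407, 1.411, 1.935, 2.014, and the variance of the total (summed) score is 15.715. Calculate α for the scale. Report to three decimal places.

ΣVar(i) = 1.407 + 1.411 + 1.935 + 2.014 = 6.767
α = (k/(k−1))·(1 − ΣVar(i)/Var(T)) = (4/3)·(1 − 6.767/15.715) = 0.759

α = 0.759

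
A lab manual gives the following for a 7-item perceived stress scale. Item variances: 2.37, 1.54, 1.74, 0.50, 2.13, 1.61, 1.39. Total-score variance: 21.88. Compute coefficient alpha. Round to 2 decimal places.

α = 0.57

Σσ²ᵢ = 2.37 + 1.54 + 1.74 + 0.50 + 2.13 + 1.61 + 1.39 = 11.28
α = (k/(k−1))·(1 − Σσ²ᵢ/Var(T)) = (7/6)·(1 − 11.28/21.88) = 0.57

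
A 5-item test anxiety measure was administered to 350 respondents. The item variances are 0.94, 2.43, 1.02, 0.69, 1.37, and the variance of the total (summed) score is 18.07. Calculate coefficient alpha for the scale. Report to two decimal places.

sum of item variances = 0.94 + 2.43 + 1.02 + 0.69 + 1.37 = 6.45
α = (k/(k−1))·(1 − sum of item variances/σ²_T) = (5/4)·(1 − 6.45/18.07) = 0.80

coefficient alpha = 0.80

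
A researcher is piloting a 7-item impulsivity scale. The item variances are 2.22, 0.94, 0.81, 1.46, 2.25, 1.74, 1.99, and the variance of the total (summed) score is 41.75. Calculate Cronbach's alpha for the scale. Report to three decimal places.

Σσᵢ² = 2.22 + 0.94 + 0.81 + 1.46 + 2.25 + 1.74 + 1.99 = 11.41
α = (k/(k−1))·(1 − Σσᵢ²/σ²_total) = (7/6)·(1 − 11.41/41.75) = 0.848

Cronbach's alpha = 0.848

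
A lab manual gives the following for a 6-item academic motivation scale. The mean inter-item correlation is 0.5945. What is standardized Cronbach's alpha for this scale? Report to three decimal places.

Standardized α = k·r̄ / (1 + (k−1)·r̄) = 6 × 0.5945 / (1 + 5 × 0.5945)
  = 3.5670 / 3.9725 = 0.898

standardized Cronbach's alpha = 0.898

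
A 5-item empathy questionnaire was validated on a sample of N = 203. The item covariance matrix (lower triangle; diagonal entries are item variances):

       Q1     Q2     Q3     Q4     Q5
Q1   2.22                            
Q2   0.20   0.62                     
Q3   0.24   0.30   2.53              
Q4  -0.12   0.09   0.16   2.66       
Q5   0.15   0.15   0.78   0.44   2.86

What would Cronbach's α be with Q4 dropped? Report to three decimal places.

Remaining items: Q1, Q2, Q3, Q5 (k = 4).
Σσ²ᵢ = 2.22 + 0.62 + 2.53 + 2.86 = 8.23
σ²_T = 8.23 + 2 × 1.82 = 11.87
α (item deleted) = (4/3)·(1 − 8.23/11.87) = 0.409

Cronbach's α = 0.409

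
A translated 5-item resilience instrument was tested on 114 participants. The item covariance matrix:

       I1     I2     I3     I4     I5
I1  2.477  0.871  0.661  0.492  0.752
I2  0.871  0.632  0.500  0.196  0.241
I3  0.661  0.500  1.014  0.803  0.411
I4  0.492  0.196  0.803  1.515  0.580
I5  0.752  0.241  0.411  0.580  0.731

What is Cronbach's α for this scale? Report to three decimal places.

α = 0.792

Σσᵢ² = 2.477 + 0.632 + 1.014 + 1.515 + 0.731 = 6.369
Sum of off-diagonal covariances = 5.507
σ²_total = 6.369 + 2 × 5.507 = 17.383
α = (k/(k−1))·(1 − Σσᵢ²/σ²_total) = (5/4)·(1 − 6.369/17.383) = 0.792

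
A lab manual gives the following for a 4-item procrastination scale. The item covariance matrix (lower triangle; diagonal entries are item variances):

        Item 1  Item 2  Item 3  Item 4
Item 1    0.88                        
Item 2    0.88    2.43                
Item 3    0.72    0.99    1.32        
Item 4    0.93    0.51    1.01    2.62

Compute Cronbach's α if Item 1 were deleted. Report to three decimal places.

Remaining items: Item 2, Item 3, Item 4 (k = 3).
sum of item variances = 2.43 + 1.32 + 2.62 = 6.37
total variance = 6.37 + 2 × 2.51 = 11.39
α (item deleted) = (3/2)·(1 − 6.37/11.39) = 0.661

α = 0.661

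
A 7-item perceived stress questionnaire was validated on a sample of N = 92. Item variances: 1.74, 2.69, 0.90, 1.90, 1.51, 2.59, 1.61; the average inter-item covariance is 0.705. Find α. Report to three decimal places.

α = 0.812

Σσᵢ² = 1.74 + 2.69 + 0.90 + 1.90 + 1.51 + 2.59 + 1.61 = 12.94
Sum of the 21 distinct covariances = 21 × 0.705 = 14.805
σ²_total = Σσᵢ² + 2·Σcov = 12.94 + 2 × 14.805 = 42.550
α = (7/6)·(1 − 12.94/42.550) = 0.812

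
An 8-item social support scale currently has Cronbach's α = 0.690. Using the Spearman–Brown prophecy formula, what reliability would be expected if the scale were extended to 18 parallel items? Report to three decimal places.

Length factor m = 18/8 = 2.2500
α' = m·α / (1 + (m−1)·α)
   = 18/8 × 0.690 / (1 + (18/8 − 1) × 0.690)
   = 1.5525 / 1.8625 = 0.834

predicted reliability = 0.834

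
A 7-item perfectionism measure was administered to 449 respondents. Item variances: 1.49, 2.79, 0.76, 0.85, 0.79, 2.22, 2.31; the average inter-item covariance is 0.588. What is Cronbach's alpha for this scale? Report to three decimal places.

Σσᵢ² = 1.49 + 2.79 + 0.76 + 0.85 + 0.79 + 2.22 + 2.31 = 11.21
Sum of the 21 distinct covariances = 21 × 0.588 = 12.348
total variance = Σσᵢ² + 2·Σcov = 11.21 + 2 × 12.348 = 35.906
α = (7/6)·(1 − 11.21/35.906) = 0.802

Cronbach's alpha = 0.802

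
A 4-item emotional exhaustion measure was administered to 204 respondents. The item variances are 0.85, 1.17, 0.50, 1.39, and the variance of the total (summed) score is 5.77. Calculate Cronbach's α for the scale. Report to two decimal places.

sum of item variances = 0.85 + 1.17 + 0.50 + 1.39 = 3.91
α = (k/(k−1))·(1 − sum of item variances/σ²_total) = (4/3)·(1 − 3.91/5.77) = 0.43

Cronbach's α = 0.43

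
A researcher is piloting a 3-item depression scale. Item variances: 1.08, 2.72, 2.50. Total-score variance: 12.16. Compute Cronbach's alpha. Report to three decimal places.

ΣVar(i) = 1.08 + 2.72 + 2.50 = 6.30
α = (k/(k−1))·(1 − ΣVar(i)/Var(T)) = (3/2)·(1 − 6.30/12.16) = 0.723

Cronbach's alpha = 0.723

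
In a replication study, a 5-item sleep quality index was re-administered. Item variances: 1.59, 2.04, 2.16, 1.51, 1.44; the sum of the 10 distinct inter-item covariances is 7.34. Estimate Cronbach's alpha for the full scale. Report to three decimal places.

Cronbach's alpha = 0.784

sum of item variances = 1.59 + 2.04 + 2.16 + 1.51 + 1.44 = 8.74
Sum of distinct covariances = 7.34
σ²_T = sum of item variances + 2·Σcov = 8.74 + 2 × 7.34 = 23.42
α = (5/4)·(1 − 8.74/23.42) = 0.784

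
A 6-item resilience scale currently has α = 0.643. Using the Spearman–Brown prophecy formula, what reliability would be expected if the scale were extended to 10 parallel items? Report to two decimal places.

predicted reliability = 0.75

Length factor m = 10/6 = 1.6667
α' = m·α / (1 + (m−1)·α)
   = 10/6 × 0.643 / (1 + (10/6 − 1) × 0.643)
   = 1.0717 / 1.4287 = 0.75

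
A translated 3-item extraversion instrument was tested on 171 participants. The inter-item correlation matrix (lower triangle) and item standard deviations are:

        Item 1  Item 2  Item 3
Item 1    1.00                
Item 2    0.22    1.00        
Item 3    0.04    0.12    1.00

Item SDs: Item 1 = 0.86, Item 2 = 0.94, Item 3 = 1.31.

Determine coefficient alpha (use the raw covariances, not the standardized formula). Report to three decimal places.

coefficient alpha = 0.273

Σσ²ᵢ = 0.86² + 0.94² + 1.31² = 3.3393
Covariances σ_ij = r_ij · s_i · s_j:
  σ(Item 1,Item 2) = 0.22 × 0.86 × 0.94 = 0.1778
  σ(Item 1,Item 3) = 0.04 × 0.86 × 1.31 = 0.0451
  σ(Item 2,Item 3) = 0.12 × 0.94 × 1.31 = 0.1478
σ²_T = Σσ²ᵢ + 2·Σσ_ij = 3.3393 + 2 × 0.3707 = 4.0807
α = (3/2)·(1 − 3.3393/4.0807) = 0.273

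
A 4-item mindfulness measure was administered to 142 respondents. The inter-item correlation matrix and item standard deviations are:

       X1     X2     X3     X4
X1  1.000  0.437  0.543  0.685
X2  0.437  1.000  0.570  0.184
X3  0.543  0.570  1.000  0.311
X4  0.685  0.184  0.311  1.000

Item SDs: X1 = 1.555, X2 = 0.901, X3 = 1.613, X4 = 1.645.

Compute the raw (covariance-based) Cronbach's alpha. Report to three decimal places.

Cronbach's alpha = 0.760

Σσ²ᵢ = 1.555² + 0.901² + 1.613² + 1.645² = 8.5376
Covariances σ_ij = r_ij · s_i · s_j:
  σ(X1,X2) = 0.437 × 1.555 × 0.901 = 0.6123
  σ(X1,X3) = 0.543 × 1.555 × 1.613 = 1.3620
  σ(X1,X4) = 0.685 × 1.555 × 1.645 = 1.7522
  σ(X2,X3) = 0.570 × 0.901 × 1.613 = 0.8284
  σ(X2,X4) = 0.184 × 0.901 × 1.645 = 0.2727
  σ(X3,X4) = 0.311 × 1.613 × 1.645 = 0.8252
σ²_T = Σσ²ᵢ + 2·Σσ_ij = 8.5376 + 2 × 5.6528 = 19.8432
α = (4/3)·(1 − 8.5376/19.8432) = 0.760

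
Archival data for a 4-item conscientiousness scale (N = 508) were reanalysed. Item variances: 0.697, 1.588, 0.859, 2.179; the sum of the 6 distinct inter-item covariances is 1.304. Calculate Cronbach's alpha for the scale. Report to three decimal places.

Cronbach's alpha = 0.438

Σσ²ᵢ = 0.697 + 1.588 + 0.859 + 2.179 = 5.323
Sum of distinct covariances = 1.304
total variance = Σσ²ᵢ + 2·Σcov = 5.323 + 2 × 1.304 = 7.931
α = (4/3)·(1 − 5.323/7.931) = 0.438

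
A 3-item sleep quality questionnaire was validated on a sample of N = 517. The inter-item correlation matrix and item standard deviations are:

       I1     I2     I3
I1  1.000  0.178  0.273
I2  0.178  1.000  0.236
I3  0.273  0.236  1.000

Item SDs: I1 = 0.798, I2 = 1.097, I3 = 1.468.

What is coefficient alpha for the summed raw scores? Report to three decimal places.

Σσ²ᵢ = 0.798² + 1.097² + 1.468² = 3.9952
Covariances σ_ij = r_ij · s_i · s_j:
  σ(I1,I2) = 0.178 × 0.798 × 1.097 = 0.1558
  σ(I1,I3) = 0.273 × 0.798 × 1.468 = 0.3198
  σ(I2,I3) = 0.236 × 1.097 × 1.468 = 0.3801
σ²_T = Σσ²ᵢ + 2·Σσ_ij = 3.9952 + 2 × 0.8557 = 5.7066
α = (3/2)·(1 − 3.9952/5.7066) = 0.450

coefficient alpha = 0.450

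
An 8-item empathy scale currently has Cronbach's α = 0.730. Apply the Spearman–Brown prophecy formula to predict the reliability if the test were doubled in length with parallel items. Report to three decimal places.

predicted reliability = 0.844

Length factor m = 2
α' = m·α / (1 + (m−1)·α)
   = 2 × 0.730 / (1 + (2 − 1) × 0.730)
   = 1.4600 / 1.7300 = 0.844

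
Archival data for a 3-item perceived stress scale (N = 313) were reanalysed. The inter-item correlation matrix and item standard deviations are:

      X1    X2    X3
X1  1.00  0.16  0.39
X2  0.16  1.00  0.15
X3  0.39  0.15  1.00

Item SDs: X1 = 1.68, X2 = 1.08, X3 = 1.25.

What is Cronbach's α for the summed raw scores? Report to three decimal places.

α = 0.481

Σσ²ᵢ = 1.68² + 1.08² + 1.25² = 5.5513
Covariances σ_ij = r_ij · s_i · s_j:
  σ(X1,X2) = 0.16 × 1.68 × 1.08 = 0.2903
  σ(X1,X3) = 0.39 × 1.68 × 1.25 = 0.8190
  σ(X2,X3) = 0.15 × 1.08 × 1.25 = 0.2025
σ²_T = Σσ²ᵢ + 2·Σσ_ij = 5.5513 + 2 × 1.3118 = 8.1749
α = (3/2)·(1 − 5.5513/8.1749) = 0.481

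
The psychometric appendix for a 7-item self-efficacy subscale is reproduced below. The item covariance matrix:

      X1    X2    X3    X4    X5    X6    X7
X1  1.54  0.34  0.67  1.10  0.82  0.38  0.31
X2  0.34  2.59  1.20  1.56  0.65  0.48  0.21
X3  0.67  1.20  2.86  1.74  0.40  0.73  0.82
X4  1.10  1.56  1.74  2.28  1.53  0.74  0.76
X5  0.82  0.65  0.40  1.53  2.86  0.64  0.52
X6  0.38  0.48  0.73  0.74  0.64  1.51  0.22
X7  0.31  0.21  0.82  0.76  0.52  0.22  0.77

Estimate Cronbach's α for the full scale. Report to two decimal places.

α = 0.80

Σσᵢ² = 1.54 + 2.59 + 2.86 + 2.28 + 2.86 + 1.51 + 0.77 = 14.41
Sum of off-diagonal covariances = 15.82
Var(T) = 14.41 + 2 × 15.82 = 46.05
α = (k/(k−1))·(1 − Σσᵢ²/Var(T)) = (7/6)·(1 − 14.41/46.05) = 0.80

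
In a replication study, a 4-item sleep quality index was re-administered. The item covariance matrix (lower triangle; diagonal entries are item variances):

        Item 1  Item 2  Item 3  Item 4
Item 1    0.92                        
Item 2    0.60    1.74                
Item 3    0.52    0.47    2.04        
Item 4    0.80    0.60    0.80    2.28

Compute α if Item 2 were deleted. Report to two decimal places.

Remaining items: Item 1, Item 3, Item 4 (k = 3).
Σσᵢ² = 0.92 + 2.04 + 2.28 = 5.24
Var(T) = 5.24 + 2 × 2.12 = 9.48
α (item deleted) = (3/2)·(1 − 5.24/9.48) = 0.67

α = 0.67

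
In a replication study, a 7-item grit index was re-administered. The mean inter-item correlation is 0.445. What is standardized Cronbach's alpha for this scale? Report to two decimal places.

Standardized α = k·r̄ / (1 + (k−1)·r̄) = 7 × 0.445 / (1 + 6 × 0.445)
  = 3.1150 / 3.6700 = 0.85

standardized Cronbach's alpha = 0.85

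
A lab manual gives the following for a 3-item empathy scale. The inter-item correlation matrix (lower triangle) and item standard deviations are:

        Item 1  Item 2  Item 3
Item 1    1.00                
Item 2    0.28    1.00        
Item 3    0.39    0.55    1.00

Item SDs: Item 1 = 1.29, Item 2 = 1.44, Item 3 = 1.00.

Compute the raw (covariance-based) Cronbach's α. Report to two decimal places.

Σσ²ᵢ = 1.29² + 1.44² + 1.00² = 4.7377
Covariances σ_ij = r_ij · s_i · s_j:
  σ(Item 1,Item 2) = 0.28 × 1.29 × 1.44 = 0.5201
  σ(Item 1,Item 3) = 0.39 × 1.29 × 1.00 = 0.5031
  σ(Item 2,Item 3) = 0.55 × 1.44 × 1.00 = 0.7920
σ²_T = Σσ²ᵢ + 2·Σσ_ij = 4.7377 + 2 × 1.8152 = 8.3681
α = (3/2)·(1 − 4.7377/8.3681) = 0.65

Cronbach's α = 0.65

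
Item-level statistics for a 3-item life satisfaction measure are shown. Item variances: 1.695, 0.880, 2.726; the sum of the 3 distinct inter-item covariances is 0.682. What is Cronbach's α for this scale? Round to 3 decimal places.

α = 0.307

Σσᵢ² = 1.695 + 0.880 + 2.726 = 5.301
Sum of distinct covariances = 0.682
Var(T) = Σσᵢ² + 2·Σcov = 5.301 + 2 × 0.682 = 6.665
α = (3/2)·(1 − 5.301/6.665) = 0.307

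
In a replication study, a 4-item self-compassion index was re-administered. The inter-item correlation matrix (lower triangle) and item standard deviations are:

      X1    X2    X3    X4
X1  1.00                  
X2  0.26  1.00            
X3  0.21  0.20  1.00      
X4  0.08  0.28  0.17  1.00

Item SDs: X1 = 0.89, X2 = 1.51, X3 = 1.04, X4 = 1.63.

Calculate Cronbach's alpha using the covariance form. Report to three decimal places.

Σσ²ᵢ = 0.89² + 1.51² + 1.04² + 1.63² = 6.8107
Covariances σ_ij = r_ij · s_i · s_j:
  σ(X1,X2) = 0.26 × 0.89 × 1.51 = 0.3494
  σ(X1,X3) = 0.21 × 0.89 × 1.04 = 0.1944
  σ(X1,X4) = 0.08 × 0.89 × 1.63 = 0.1161
  σ(X2,X3) = 0.20 × 1.51 × 1.04 = 0.3141
  σ(X2,X4) = 0.28 × 1.51 × 1.63 = 0.6892
  σ(X3,X4) = 0.17 × 1.04 × 1.63 = 0.2882
σ²_T = Σσ²ᵢ + 2·Σσ_ij = 6.8107 + 2 × 1.9514 = 10.7135
α = (4/3)·(1 − 6.8107/10.7135) = 0.486

Cronbach's alpha = 0.486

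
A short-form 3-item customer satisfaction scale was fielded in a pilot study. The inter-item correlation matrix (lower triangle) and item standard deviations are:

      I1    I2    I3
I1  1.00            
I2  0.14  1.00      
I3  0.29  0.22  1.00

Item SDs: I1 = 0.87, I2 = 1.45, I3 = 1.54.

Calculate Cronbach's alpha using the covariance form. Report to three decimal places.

α = 0.432

Σσ²ᵢ = 0.87² + 1.45² + 1.54² = 5.2310
Covariances σ_ij = r_ij · s_i · s_j:
  σ(I1,I2) = 0.14 × 0.87 × 1.45 = 0.1766
  σ(I1,I3) = 0.29 × 0.87 × 1.54 = 0.3885
  σ(I2,I3) = 0.22 × 1.45 × 1.54 = 0.4913
σ²_T = Σσ²ᵢ + 2·Σσ_ij = 5.2310 + 2 × 1.0564 = 7.3438
α = (3/2)·(1 − 5.2310/7.3438) = 0.432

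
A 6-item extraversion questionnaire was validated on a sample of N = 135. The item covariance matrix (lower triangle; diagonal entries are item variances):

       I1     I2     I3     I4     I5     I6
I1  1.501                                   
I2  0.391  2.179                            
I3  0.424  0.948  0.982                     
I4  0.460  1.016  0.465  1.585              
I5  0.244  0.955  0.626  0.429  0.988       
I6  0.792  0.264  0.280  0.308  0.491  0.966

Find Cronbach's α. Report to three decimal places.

ΣVar(i) = 1.501 + 2.179 + 0.982 + 1.585 + 0.988 + 0.966 = 8.201
Σ_{i<j} σ_ij = 8.093
Var(T) = 8.201 + 2 × 8.093 = 24.387
α = (k/(k−1))·(1 − ΣVar(i)/Var(T)) = (6/5)·(1 − 8.201/24.387) = 0.796

Cronbach's α = 0.796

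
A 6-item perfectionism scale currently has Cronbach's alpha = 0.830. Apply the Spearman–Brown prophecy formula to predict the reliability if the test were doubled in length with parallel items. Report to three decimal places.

Length factor m = 2
α' = m·α / (1 + (m−1)·α)
   = 2 × 0.830 / (1 + (2 − 1) × 0.830)
   = 1.6600 / 1.8300 = 0.907

predicted reliability = 0.907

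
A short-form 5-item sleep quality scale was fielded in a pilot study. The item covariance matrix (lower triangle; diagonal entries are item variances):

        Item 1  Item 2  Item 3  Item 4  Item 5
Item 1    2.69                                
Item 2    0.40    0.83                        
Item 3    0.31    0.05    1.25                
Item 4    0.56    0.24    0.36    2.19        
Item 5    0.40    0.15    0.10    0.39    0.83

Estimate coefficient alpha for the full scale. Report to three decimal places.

α = 0.540

Σσ²ᵢ = 2.69 + 0.83 + 1.25 + 2.19 + 0.83 = 7.79
Sum of the distinct covariances = 2.96
Var(T) = 7.79 + 2 × 2.96 = 13.71
α = (k/(k−1))·(1 − Σσ²ᵢ/Var(T)) = (5/4)·(1 − 7.79/13.71) = 0.540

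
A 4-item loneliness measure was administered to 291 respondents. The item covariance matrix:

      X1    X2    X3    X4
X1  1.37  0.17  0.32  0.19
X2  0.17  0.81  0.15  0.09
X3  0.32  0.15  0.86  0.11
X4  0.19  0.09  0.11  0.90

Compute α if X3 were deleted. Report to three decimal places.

α = 0.339

Remaining items: X1, X2, X4 (k = 3).
Σσ²ᵢ = 1.37 + 0.81 + 0.90 = 3.08
total variance = 3.08 + 2 × 0.45 = 3.98
α (item deleted) = (3/2)·(1 − 3.08/3.98) = 0.339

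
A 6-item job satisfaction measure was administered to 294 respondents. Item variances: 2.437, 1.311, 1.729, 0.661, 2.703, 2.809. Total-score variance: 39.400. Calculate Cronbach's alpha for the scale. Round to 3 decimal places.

Σσᵢ² = 2.437 + 1.311 + 1.729 + 0.661 + 2.703 + 2.809 = 11.650
α = (k/(k−1))·(1 − Σσᵢ²/total variance) = (6/5)·(1 − 11.650/39.400) = 0.845

α = 0.845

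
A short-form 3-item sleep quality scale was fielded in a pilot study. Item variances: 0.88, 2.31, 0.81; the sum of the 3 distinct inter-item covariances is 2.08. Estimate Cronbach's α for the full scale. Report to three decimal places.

Σσ²ᵢ = 0.88 + 2.31 + 0.81 = 4.00
Sum of distinct covariances = 2.08
σ²_T = Σσ²ᵢ + 2·Σcov = 4.00 + 2 × 2.08 = 8.16
α = (3/2)·(1 − 4.00/8.16) = 0.765

Cronbach's α = 0.765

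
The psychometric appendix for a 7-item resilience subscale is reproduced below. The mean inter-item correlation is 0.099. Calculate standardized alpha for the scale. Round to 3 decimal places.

Standardized α = k·r̄ / (1 + (k−1)·r̄) = 7 × 0.099 / (1 + 6 × 0.099)
  = 0.6930 / 1.5940 = 0.435

α = 0.435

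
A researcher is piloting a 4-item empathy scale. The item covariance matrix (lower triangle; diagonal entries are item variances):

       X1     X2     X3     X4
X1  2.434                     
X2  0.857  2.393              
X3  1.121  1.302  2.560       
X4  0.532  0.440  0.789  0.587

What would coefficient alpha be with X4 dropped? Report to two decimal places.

α = 0.71

Remaining items: X1, X2, X3 (k = 3).
Σσ²ᵢ = 2.434 + 2.393 + 2.560 = 7.387
total variance = 7.387 + 2 × 3.280 = 13.947
α (item deleted) = (3/2)·(1 − 7.387/13.947) = 0.71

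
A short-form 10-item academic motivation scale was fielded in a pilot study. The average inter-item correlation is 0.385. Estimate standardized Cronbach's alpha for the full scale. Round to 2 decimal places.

Standardized α = k·r̄ / (1 + (k−1)·r̄) = 10 × 0.385 / (1 + 9 × 0.385)
  = 3.8500 / 4.4650 = 0.86

standardized Cronbach's alpha = 0.86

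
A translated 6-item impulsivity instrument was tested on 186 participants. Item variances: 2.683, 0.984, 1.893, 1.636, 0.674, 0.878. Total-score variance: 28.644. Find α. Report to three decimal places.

α = 0.834

Σσ²ᵢ = 2.683 + 0.984 + 1.893 + 1.636 + 0.674 + 0.878 = 8.748
α = (k/(k−1))·(1 − Σσ²ᵢ/σ²_T) = (6/5)·(1 − 8.748/28.644) = 0.834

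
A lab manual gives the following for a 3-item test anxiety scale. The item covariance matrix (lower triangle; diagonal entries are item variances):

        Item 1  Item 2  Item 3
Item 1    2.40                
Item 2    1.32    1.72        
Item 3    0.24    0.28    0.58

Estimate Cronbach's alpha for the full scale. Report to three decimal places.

α = 0.659

sum of item variances = 2.40 + 1.72 + 0.58 = 4.70
Sum of off-diagonal covariances = 1.84
Var(T) = 4.70 + 2 × 1.84 = 8.38
α = (k/(k−1))·(1 − sum of item variances/Var(T)) = (3/2)·(1 − 4.70/8.38) = 0.659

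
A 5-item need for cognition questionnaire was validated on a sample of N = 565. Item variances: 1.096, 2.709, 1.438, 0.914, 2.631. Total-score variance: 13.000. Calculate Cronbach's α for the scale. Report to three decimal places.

Σσᵢ² = 1.096 + 2.709 + 1.438 + 0.914 + 2.631 = 8.788
α = (k/(k−1))·(1 − Σσᵢ²/Var(T)) = (5/4)·(1 − 8.788/13.000) = 0.405

Cronbach's α = 0.405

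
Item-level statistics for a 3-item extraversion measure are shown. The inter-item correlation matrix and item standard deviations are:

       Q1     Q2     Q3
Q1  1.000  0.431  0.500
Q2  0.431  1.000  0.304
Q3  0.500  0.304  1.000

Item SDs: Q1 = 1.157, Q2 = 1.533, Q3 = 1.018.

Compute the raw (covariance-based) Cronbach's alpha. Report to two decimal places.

Σσ²ᵢ = 1.157² + 1.533² + 1.018² = 4.7251
Covariances σ_ij = r_ij · s_i · s_j:
  σ(Q1,Q2) = 0.431 × 1.157 × 1.533 = 0.7645
  σ(Q1,Q3) = 0.500 × 1.157 × 1.018 = 0.5889
  σ(Q2,Q3) = 0.304 × 1.533 × 1.018 = 0.4744
σ²_T = Σσ²ᵢ + 2·Σσ_ij = 4.7251 + 2 × 1.8278 = 8.3807
α = (3/2)·(1 − 4.7251/8.3807) = 0.65

α = 0.65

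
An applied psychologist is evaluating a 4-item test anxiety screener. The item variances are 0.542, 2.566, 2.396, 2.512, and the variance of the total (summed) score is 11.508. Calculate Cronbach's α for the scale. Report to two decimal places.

Σσ²ᵢ = 0.542 + 2.566 + 2.396 + 2.512 = 8.016
α = (k/(k−1))·(1 − Σσ²ᵢ/Var(T)) = (4/3)·(1 − 8.016/11.508) = 0.40

Cronbach's α = 0.40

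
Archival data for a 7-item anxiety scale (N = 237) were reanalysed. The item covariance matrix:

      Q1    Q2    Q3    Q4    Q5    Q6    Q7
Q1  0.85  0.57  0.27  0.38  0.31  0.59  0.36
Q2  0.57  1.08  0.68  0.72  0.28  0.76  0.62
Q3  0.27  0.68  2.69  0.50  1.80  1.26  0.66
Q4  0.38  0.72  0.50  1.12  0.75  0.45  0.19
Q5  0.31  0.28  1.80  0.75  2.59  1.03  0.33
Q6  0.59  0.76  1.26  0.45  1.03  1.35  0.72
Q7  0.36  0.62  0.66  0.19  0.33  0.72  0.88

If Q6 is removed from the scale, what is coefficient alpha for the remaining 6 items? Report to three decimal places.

Remaining items: Q1, Q2, Q3, Q4, Q5, Q7 (k = 6).
sum of item variances = 0.85 + 1.08 + 2.69 + 1.12 + 2.59 + 0.88 = 9.21
total variance = 9.21 + 2 × 8.42 = 26.05
α (item deleted) = (6/5)·(1 − 9.21/26.05) = 0.776

α = 0.776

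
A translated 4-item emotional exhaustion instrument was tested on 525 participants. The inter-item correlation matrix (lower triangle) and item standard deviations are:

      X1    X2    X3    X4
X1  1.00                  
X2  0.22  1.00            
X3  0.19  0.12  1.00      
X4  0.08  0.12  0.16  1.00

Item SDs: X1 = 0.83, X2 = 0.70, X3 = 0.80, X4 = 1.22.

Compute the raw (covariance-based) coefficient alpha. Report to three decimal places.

α = 0.381

Σσ²ᵢ = 0.83² + 0.70² + 0.80² + 1.22² = 3.3073
Covariances σ_ij = r_ij · s_i · s_j:
  σ(X1,X2) = 0.22 × 0.83 × 0.70 = 0.1278
  σ(X1,X3) = 0.19 × 0.83 × 0.80 = 0.1262
  σ(X1,X4) = 0.08 × 0.83 × 1.22 = 0.0810
  σ(X2,X3) = 0.12 × 0.70 × 0.80 = 0.0672
  σ(X2,X4) = 0.12 × 0.70 × 1.22 = 0.1025
  σ(X3,X4) = 0.16 × 0.80 × 1.22 = 0.1562
σ²_T = Σσ²ᵢ + 2·Σσ_ij = 3.3073 + 2 × 0.6609 = 4.6291
α = (4/3)·(1 − 3.3073/4.6291) = 0.381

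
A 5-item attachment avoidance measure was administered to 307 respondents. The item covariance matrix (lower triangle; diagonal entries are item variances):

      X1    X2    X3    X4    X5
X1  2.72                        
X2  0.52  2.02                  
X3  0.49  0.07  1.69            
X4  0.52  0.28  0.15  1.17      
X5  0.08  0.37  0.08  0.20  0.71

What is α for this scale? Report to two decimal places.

α = 0.50

Σσᵢ² = 2.72 + 2.02 + 1.69 + 1.17 + 0.71 = 8.31
Sum of off-diagonal covariances = 2.76
σ²_total = 8.31 + 2 × 2.76 = 13.83
α = (k/(k−1))·(1 − Σσᵢ²/σ²_total) = (5/4)·(1 − 8.31/13.83) = 0.50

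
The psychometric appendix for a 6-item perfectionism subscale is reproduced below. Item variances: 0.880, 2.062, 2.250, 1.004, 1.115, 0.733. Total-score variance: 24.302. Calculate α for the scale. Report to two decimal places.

Σσᵢ² = 0.880 + 2.062 + 2.250 + 1.004 + 1.115 + 0.733 = 8.044
α = (k/(k−1))·(1 − Σσᵢ²/Var(T)) = (6/5)·(1 − 8.044/24.302) = 0.80

α = 0.80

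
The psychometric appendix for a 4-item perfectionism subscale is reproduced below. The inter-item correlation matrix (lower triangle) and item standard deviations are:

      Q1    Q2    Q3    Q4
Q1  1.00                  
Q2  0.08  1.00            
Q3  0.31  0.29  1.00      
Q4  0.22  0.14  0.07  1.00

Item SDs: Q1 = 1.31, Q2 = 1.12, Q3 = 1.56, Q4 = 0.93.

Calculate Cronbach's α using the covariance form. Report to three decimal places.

α = 0.482

Σσ²ᵢ = 1.31² + 1.12² + 1.56² + 0.93² = 6.2690
Covariances σ_ij = r_ij · s_i · s_j:
  σ(Q1,Q2) = 0.08 × 1.31 × 1.12 = 0.1174
  σ(Q1,Q3) = 0.31 × 1.31 × 1.56 = 0.6335
  σ(Q1,Q4) = 0.22 × 1.31 × 0.93 = 0.2680
  σ(Q2,Q3) = 0.29 × 1.12 × 1.56 = 0.5067
  σ(Q2,Q4) = 0.14 × 1.12 × 0.93 = 0.1458
  σ(Q3,Q4) = 0.07 × 1.56 × 0.93 = 0.1016
σ²_T = Σσ²ᵢ + 2·Σσ_ij = 6.2690 + 2 × 1.7730 = 9.8150
α = (4/3)·(1 − 6.2690/9.8150) = 0.482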